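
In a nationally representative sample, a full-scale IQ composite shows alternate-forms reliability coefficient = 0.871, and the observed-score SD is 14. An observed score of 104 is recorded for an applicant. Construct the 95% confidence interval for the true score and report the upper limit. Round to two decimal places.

The standard error of measurement is 14.000*√(1 − 0.871) ≈ 14.000*0.359 ≈ 5.028.
Margin = 1.96 * 5.028 ≈ 9.856
Upper limit = 104 + 9.856 ≈ 113.856

113.86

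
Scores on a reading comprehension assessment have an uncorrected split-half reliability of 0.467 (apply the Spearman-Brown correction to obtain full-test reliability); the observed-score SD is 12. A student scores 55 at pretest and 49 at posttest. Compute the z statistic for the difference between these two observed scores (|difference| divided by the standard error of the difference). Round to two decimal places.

0.59

r_full = 2·0.467 / (1 + 0.467) ≈ 0.637
SEM = 12.000·√(1 − 0.637) ≈ 7.233
Standard error of the difference = 7.233·√2 ≈ 10.229
z = 6 / 10.229 ≈ 0.587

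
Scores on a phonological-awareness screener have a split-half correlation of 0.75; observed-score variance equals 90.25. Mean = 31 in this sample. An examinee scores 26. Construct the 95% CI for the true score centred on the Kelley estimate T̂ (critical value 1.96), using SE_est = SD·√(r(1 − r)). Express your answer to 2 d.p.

SD = √90.25 ≃ 9.5000
Spearman-Brown: r = 2(0.75) / (1 + 0.75) = 1.5000 / 1.7500 ≃ 0.8571
T̂ = 0.8571(26) + 0.1429(31) ≃ 26.7143
SE_est = 9.5000·√[r(1 − r)] ≃ 3.3243
CI = 26.7143 ± 1.96 * 3.3243 → [20.1986, 33.2299]

[20.20, 33.23]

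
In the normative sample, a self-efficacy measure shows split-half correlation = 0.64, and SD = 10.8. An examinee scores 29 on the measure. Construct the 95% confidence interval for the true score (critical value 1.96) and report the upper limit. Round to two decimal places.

Spearman-Brown: r = 2(0.64) / (1 + 0.64) = 1.280 / 1.640 ≈ 0.780
SEM = 10.800 × √(1 − 0.780) = 10.800 × √0.220 ≈ 10.800 × 0.469 ≈ 5.060
Half-width = 1.96×5.060 ≈ 9.918
Upper bound: 29 + 9.918 = 38.918

38.92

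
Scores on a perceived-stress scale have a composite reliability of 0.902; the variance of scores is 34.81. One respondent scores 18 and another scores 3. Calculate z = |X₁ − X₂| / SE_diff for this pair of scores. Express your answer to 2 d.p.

5.74

σ = 34.81^(1/2) = 5.900
SEM = 5.900 · √(1 − 0.902) = 5.900 · √0.098 ≈ 5.900 · 0.313 ≈ 1.847
SE_diff = SEM · √2 ≈ 1.847 · 1.414 ≈ 2.612
z = 15 / 2.612 ≈ 5.743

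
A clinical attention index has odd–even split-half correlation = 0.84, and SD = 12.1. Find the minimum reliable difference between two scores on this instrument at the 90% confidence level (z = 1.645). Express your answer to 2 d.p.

8.30

Spearman-Brown: r = 2(0.84) / (1 + 0.84) = 1.68000 / 1.84000 ≈ 0.91304
The standard error of measurement is 12.10000·√(1 − 0.91304) ≈ 12.10000·0.29488 ≈ 3.56810.
Standard error of the difference = 3.56810·√2 ≈ 5.04605
Smallest detectable difference = 1.645·5.04605 ≈ 8.30075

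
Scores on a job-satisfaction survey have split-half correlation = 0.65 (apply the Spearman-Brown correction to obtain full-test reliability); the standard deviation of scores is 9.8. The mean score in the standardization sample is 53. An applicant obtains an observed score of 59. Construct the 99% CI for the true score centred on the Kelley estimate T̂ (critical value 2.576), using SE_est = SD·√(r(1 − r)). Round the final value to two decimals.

Full-length reliability (Spearman-Brown) = 2(0.65)/(1+0.65) ≈ 0.788
T̂ = 0.788(59) + 0.212(53) ≈ 57.727
SE_est = SD × √(r(1 − r)) = 9.800 × √0.167 ≈ 9.800 × 0.409 ≈ 4.006
99% CI: 57.727 ± 10.320 ≈ (47.407, 68.048)

[47.41, 68.05]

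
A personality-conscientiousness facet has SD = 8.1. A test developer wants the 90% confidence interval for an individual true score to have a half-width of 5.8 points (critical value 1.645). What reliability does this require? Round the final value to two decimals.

Required SEM = 5.8 / 1.645 ≈ 3.52584
r = 1 − (SEM / SD)² = 1 − (3.52584 / 8.1)² ≈ 1 − 0.18948 ≈ 0.81052

0.81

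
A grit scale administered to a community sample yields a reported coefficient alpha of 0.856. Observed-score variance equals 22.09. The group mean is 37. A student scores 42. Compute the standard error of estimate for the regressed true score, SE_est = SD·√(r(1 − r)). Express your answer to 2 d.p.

σ = 22.09^(1/2) = 4.7000
SE_est = 4.7000·√[r(1 − r)] ≈ 1.6501

1.65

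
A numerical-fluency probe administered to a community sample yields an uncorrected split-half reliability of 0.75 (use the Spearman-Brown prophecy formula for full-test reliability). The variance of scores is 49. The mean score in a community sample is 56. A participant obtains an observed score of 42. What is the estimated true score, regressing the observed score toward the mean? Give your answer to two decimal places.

Full-length reliability (Spearman-Brown) = 2(0.75)/(1+0.75) ≃ 0.857
Estimated true score = 0.857*42 + (1 − 0.857)*56 ≃ 44.000

44.00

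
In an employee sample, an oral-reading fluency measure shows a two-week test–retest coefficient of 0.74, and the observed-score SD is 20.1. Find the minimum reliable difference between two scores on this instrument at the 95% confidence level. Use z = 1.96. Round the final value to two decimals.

The standard error of measurement is 20.10000*√(1 − 0.74000) ≈ 20.10000*0.50990 ≈ 10.24903.
Standard error of the difference = 10.24903·√2 ≈ 14.49432
Minimum reliable difference = 1.96 * SE_diff ≈ 1.96 * 14.49432 ≈ 28.40886

28.41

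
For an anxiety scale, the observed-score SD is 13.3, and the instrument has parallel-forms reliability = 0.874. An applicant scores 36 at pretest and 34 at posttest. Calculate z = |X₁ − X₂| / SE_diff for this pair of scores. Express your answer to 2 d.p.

0.30

The standard error of measurement is 13.3000×√(1 − 0.8740) ≃ 13.3000×0.3550 ≃ 4.7210.
SE_diff = SEM × √2 ≃ 4.7210 × 1.4142 ≃ 6.6765
z = |36 − 34| / 6.6765 = 2 / 6.6765 ≃ 0.2996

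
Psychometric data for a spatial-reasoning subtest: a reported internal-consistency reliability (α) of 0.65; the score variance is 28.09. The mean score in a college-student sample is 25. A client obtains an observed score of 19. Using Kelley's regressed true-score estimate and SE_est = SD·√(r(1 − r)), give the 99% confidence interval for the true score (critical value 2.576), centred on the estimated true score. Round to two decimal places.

σ = 28.09^(1/2) = 5.300
T̂ = 0.650(19) + 0.350(25) ≃ 21.100
SE_est = SD × √(r(1 − r)) = 5.300 × √0.227 ≃ 5.300 × 0.477 ≃ 2.528
99% CI: 21.100 ± 6.512 ≃ (14.588, 27.612)

[14.59, 27.61]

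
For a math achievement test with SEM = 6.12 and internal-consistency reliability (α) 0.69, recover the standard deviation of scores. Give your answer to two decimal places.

10.99

SD = 6.12 / √(1 − 0.69) ≈ 10.99184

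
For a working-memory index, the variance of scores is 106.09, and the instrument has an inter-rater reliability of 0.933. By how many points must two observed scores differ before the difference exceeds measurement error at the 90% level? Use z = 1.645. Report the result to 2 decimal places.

6.20

SD = √106.09 ≈ 10.30000
SEM = 10.30000·√(1 − 0.93300) ≈ 2.66609
SE_diff = √2 · SEM ≈ 3.77042
Minimum reliable difference = 1.645 · SE_diff ≈ 1.645 · 3.77042 ≈ 6.20234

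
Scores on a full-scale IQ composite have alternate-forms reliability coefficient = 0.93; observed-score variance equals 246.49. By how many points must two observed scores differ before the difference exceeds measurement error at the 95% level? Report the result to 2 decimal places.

SD = √246.49 ≈ 15.7000
The standard error of measurement is 15.7000·√(1 − 0.9300) ≈ 15.7000·0.2646 ≈ 4.1538.
SE_diff = √2 · SEM ≈ 5.8744
Minimum reliable difference = 1.96 · SE_diff ≈ 1.96 · 5.8744 ≈ 11.5138

11.51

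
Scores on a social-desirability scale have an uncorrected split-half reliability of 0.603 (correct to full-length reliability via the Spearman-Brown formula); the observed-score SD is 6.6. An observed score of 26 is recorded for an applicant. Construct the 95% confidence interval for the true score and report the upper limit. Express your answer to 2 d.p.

Full-length reliability (Spearman-Brown) = 2(0.603)/(1+0.603) ≈ 0.75234
SEM = 6.60000 × √(1 − 0.75234) = 6.60000 × √0.24766 ≈ 6.60000 × 0.49766 ≈ 3.28452
Margin = 1.96 × 3.28452 ≈ 6.43767
Upper limit = 26 + 6.43767 ≈ 32.43767

32.44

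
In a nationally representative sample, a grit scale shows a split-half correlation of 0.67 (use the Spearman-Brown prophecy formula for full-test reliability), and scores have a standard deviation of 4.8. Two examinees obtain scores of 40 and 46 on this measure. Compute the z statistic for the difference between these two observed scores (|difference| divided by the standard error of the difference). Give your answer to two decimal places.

1.99

Spearman-Brown: r = 2(0.67) / (1 + 0.67) = 1.340 / 1.670 ≃ 0.802
SEM = 4.800·√(1 − 0.802) ≃ 2.134
Standard error of the difference = 2.134·√2 ≃ 3.018
z = 6 / 3.018 ≃ 1.988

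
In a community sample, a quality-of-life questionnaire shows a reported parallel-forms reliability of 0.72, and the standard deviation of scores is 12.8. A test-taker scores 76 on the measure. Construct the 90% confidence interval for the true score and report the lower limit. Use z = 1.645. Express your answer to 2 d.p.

SEM = 12.80000*√(1 − 0.72000) ≃ 6.77312
1.645 * SEM ≃ 11.14179
Lower bound: 76 − 11.14179 = 64.85821

64.86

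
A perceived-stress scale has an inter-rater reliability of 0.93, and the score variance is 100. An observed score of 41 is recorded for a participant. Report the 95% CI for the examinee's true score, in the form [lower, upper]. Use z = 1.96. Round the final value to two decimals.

SD = √100 = 10.000
SEM = 10.000 × √(1 − 0.930) = 10.000 × √0.070 ≃ 10.000 × 0.265 ≃ 2.646
Half-width = 1.96×2.646 ≃ 5.186
95% CI: 41 ± 5.186 = [35.814, 46.186]

[35.81, 46.19]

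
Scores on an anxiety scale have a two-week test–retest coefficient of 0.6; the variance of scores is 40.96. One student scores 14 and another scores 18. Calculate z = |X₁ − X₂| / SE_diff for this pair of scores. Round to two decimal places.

SD = √40.96 = 6.4000
SEM = 6.4000 * √(1 − 0.6000) = 6.4000 * √0.4000 ≃ 6.4000 * 0.6325 ≃ 4.0477
SE_diff = √2 * SEM ≃ 5.7243
z = 4 / 5.7243 ≃ 0.6988

0.70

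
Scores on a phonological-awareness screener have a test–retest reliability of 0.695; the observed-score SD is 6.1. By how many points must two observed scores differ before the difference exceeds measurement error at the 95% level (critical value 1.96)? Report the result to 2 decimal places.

SEM = 6.1000 × √(1 − 0.6950) = 6.1000 × √0.3050 ≃ 6.1000 × 0.5523 ≃ 3.3688
SE_diff = √2 × SEM ≃ 4.7643
Smallest detectable difference = 1.96×4.7643 ≃ 9.3379

9.34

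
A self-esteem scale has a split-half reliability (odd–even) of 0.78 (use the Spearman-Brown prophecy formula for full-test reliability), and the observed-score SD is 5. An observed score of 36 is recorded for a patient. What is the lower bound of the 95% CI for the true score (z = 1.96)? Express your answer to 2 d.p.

32.55

Full-length reliability (Spearman-Brown) = 2(0.78)/(1+0.78) ≈ 0.8764
The standard error of measurement is 5.0000*√(1 − 0.8764) ≈ 5.0000*0.3516 ≈ 1.7578.
Half-width = 1.96*1.7578 ≈ 3.4453
Lower bound: 36 − 3.4453 = 32.5547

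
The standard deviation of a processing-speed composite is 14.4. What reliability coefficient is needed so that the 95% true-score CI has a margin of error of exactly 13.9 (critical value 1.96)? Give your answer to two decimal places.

Required SEM = 13.9 / 1.96 ≃ 7.092
Required reliability = 1 − (SEM/SD)² = 1 − 0.243 ≃ 0.757

0.76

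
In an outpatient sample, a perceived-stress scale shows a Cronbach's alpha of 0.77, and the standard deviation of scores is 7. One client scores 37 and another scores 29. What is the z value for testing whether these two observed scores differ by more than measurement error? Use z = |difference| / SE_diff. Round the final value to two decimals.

1.69

SEM = 7.0000×√(1 − 0.7700) ≈ 3.3571
SE_diff = SEM × √2 ≈ 3.3571 × 1.4142 ≈ 4.7476
z = 8 / 4.7476 ≈ 1.6851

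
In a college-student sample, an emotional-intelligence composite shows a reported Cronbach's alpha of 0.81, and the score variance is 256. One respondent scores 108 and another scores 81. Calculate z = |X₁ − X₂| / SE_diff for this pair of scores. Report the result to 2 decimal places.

SD = √256 = 16.00000
SEM = 16.00000 * √(1 − 0.81000) = 16.00000 * √0.19000 ≈ 16.00000 * 0.43589 ≈ 6.97424
Standard error of the difference = 6.97424·√2 ≈ 9.86306
z = 27 / 9.86306 ≈ 2.73749

2.74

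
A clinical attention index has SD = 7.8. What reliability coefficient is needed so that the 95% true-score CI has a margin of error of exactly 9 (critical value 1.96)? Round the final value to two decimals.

SEM needed = half-width / z = 9/1.96 ≈ 4.592
r = 1 − (4.592/7.8)² ≈ 1 − 0.347 ≈ 0.653

0.65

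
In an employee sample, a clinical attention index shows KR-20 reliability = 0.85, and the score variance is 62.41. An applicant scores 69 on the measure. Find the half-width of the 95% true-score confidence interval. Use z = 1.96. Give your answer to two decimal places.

SD = √62.41 ≈ 7.900
SEM = 7.900 * √(1 − 0.850) = 7.900 * √0.150 ≈ 7.900 * 0.387 ≈ 3.060
1.96 * SEM ≈ 5.997

6.00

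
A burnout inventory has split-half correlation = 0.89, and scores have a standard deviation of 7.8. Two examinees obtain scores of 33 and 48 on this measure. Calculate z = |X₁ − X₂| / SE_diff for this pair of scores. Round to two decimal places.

5.64

Full-length reliability (Spearman-Brown) = 2(0.89)/(1+0.89) ≈ 0.942
The standard error of measurement is 7.800×√(1 − 0.942) ≈ 7.800×0.241 ≈ 1.882.
SE_diff = SEM × √2 ≈ 1.882 × 1.414 ≈ 2.661
z = |33 − 48| / 2.661 = 15 / 2.661 ≈ 5.637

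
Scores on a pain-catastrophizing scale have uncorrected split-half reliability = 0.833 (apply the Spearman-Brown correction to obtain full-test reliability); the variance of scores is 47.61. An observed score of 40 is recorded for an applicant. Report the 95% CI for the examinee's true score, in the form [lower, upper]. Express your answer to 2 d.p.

SD = √47.61 ≈ 6.900
Spearman-Brown: r = 2(0.833) / (1 + 0.833) = 1.666 / 1.833 ≈ 0.909
SEM = 6.900*√(1 − 0.909) ≈ 2.083
1.96 * SEM ≈ 4.082
Interval: (35.918, 44.082)

[35.92, 44.08]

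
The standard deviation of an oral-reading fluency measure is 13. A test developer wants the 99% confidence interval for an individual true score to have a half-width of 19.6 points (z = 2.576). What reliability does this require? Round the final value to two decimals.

0.66

Required SEM = 19.6 / 2.576 ≈ 7.609
r = 1 − (7.609/13)² ≈ 1 − 0.343 ≈ 0.657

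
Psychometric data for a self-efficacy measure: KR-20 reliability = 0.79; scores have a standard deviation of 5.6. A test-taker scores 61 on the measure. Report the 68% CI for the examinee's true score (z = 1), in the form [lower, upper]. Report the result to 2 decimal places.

[58.43, 63.57]

The standard error of measurement is 5.6000×√(1 − 0.7900) ≈ 5.6000×0.4583 ≈ 2.5662.
Margin = 1 × 2.5662 ≈ 2.5662
68% CI: 61 ± 2.5662 = [58.4338, 63.5662]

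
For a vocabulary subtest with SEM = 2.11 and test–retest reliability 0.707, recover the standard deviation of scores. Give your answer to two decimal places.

3.90

SD = SEM / √(1 − r) = 2.11 / √0.2930 ≈ 2.11 / 0.5413 ≈ 3.8981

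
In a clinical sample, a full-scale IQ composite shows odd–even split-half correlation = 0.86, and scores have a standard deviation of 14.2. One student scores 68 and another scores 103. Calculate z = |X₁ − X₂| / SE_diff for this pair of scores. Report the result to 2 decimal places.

r_full = 2·0.86 / (1 + 0.86) ≈ 0.9247
The standard error of measurement is 14.2000×√(1 − 0.9247) ≈ 14.2000×0.2744 ≈ 3.8958.
Standard error of the difference = 3.8958·√2 ≈ 5.5095
z = 35 / 5.5095 ≈ 6.3527

6.35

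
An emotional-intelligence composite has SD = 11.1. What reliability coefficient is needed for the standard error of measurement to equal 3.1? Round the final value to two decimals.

r = 1 − (SEM / SD)² = 1 − (3.1000 / 11.1)² ≈ 1 − 0.0780 ≈ 0.9220

0.92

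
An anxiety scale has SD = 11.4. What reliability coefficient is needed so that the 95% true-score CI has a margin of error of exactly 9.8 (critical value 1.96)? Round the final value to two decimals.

0.81

SEM needed = half-width / z = 9.8/1.96 ≈ 5.00000
r = 1 − (SEM / SD)² = 1 − (5.00000 / 11.4)² ≈ 1 − 0.19237 ≈ 0.80763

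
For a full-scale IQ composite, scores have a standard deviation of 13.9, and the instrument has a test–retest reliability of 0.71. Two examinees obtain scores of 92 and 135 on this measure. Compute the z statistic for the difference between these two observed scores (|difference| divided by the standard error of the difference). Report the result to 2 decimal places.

SEM = 13.9000*√(1 − 0.7100) ≈ 7.4854
SE_diff = SEM * √2 ≈ 7.4854 * 1.4142 ≈ 10.5859
z = 43 / 10.5859 ≈ 4.0620

4.06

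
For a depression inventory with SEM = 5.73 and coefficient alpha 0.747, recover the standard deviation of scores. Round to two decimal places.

11.39

σ = SEM·(1 − r)^(−1/2) ≈ 5.73·1.988 ≈ 11.392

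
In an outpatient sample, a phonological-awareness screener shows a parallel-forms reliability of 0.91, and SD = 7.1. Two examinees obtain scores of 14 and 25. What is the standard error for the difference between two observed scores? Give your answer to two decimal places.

3.01

SEM = 7.1000 * √(1 − 0.9100) = 7.1000 * √0.0900 ≈ 7.1000 * 0.3000 ≈ 2.1300
Standard error of the difference = 2.1300·√2 ≈ 3.0123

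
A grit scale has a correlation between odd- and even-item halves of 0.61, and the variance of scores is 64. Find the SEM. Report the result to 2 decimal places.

3.94

σ = 64^(1/2) = 8.0000
r_full = 2·0.61 / (1 + 0.61) ≃ 0.7578
SEM = 8.0000×√(1 − 0.7578) ≃ 3.9374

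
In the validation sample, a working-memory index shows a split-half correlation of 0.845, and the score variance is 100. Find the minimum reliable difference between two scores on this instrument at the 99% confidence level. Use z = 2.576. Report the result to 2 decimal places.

SD = √100 = 10.00000
Spearman-Brown: r = 2(0.845) / (1 + 0.845) = 1.69000 / 1.84500 ≈ 0.91599
SEM = 10.00000·√(1 − 0.91599) ≈ 2.89846
SE_diff = √2 · SEM ≈ 4.09904
Smallest detectable difference = 2.576·4.09904 ≈ 10.55914

10.56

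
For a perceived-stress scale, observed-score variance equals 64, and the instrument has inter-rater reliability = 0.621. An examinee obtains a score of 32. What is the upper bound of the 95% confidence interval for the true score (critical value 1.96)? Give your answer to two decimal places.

41.65

σ = 64^(1/2) = 8.000
SEM = 8.000·√(1 − 0.621) ≈ 4.925
Half-width = 1.96·4.925 ≈ 9.653
Upper limit = 32 + 9.653 ≈ 41.653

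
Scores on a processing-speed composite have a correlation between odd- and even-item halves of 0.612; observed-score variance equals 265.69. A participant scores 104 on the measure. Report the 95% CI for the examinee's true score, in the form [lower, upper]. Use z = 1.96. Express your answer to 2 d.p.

SD = √265.69 ≈ 16.300
Spearman-Brown: r = 2(0.612) / (1 + 0.612) = 1.224 / 1.612 ≈ 0.759
SEM = 16.300 · √(1 − 0.759) = 16.300 · √0.241 ≈ 16.300 · 0.491 ≈ 7.997
Half-width = 1.96·7.997 ≈ 15.674
95% CI: 104 ± 15.674 = [88.326, 119.674]

[88.33, 119.67]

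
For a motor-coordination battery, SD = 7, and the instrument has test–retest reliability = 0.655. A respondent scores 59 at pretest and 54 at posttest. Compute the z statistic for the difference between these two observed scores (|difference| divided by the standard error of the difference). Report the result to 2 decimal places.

SEM = 7.00000 * √(1 − 0.65500) = 7.00000 * √0.34500 ≃ 7.00000 * 0.58737 ≃ 4.11157
Standard error of the difference = 4.11157·√2 ≃ 5.81464
z = 5 / 5.81464 ≃ 0.85990

0.86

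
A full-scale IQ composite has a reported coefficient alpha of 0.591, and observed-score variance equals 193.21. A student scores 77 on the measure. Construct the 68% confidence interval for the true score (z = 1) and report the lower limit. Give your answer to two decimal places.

SD = √193.21 = 13.900
SEM = 13.900 × √(1 − 0.591) = 13.900 × √0.409 ≃ 13.900 × 0.640 ≃ 8.889
1 × SEM ≃ 8.889
Lower bound: 77 − 8.889 = 68.111

68.11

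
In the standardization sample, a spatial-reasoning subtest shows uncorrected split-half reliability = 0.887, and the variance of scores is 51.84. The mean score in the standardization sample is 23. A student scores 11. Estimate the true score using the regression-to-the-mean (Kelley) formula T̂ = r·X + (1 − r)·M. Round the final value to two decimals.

Spearman-Brown: r = 2(0.887) / (1 + 0.887) = 1.77400 / 1.88700 ≈ 0.94012
T̂ = 0.94012(11) + 0.05988(23) ≈ 11.71860

11.72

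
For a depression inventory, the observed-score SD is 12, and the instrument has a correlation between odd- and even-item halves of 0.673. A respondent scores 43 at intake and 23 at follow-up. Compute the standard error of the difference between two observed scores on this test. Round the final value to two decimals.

Full-length reliability (Spearman-Brown) = 2(0.673)/(1+0.673) ≈ 0.8045
The standard error of measurement is 12.0000×√(1 − 0.8045) ≈ 12.0000×0.4421 ≈ 5.3053.
Standard error of the difference = 5.3053·√2 ≈ 7.5028

7.50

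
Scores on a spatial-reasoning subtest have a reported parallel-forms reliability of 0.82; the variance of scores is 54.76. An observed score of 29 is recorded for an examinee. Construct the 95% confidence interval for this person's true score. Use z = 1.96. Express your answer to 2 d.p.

SD = √54.76 = 7.4000
SEM = 7.4000 × √(1 − 0.8200) = 7.4000 × √0.1800 ≈ 7.4000 × 0.4243 ≈ 3.1396
1.96 × SEM ≈ 6.1535
Interval: (22.8465, 35.1535)

[22.85, 35.15]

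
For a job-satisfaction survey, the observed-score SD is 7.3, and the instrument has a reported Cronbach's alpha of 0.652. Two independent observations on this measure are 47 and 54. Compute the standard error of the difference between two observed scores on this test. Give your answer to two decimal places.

6.09

SEM = 7.3000 · √(1 − 0.6520) = 7.3000 · √0.3480 ≈ 7.3000 · 0.5899 ≈ 4.3064
Standard error of the difference = 4.3064·√2 ≈ 6.0901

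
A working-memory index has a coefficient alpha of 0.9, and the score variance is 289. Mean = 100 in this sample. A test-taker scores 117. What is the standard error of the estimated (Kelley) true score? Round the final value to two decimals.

σ = 289^(1/2) = 17.000
SE_est = SD · √(r(1 − r)) = 17.000 · √0.090 ≈ 17.000 · 0.300 ≈ 5.100

5.10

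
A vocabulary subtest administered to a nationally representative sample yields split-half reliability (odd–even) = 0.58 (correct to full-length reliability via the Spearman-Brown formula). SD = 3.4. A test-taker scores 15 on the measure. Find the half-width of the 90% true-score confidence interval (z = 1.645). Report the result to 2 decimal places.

2.88

r_full = 2·0.58 / (1 + 0.58) ≃ 0.734
SEM = 3.400*√(1 − 0.734) ≃ 1.753
Half-width = 1.645*1.753 ≃ 2.884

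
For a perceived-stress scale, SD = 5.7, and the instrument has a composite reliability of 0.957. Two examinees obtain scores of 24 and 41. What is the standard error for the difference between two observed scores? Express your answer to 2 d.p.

1.67

The standard error of measurement is 5.70000*√(1 − 0.95700) ≃ 5.70000*0.20736 ≃ 1.18198.
SE_diff = √2 * SEM ≃ 1.67157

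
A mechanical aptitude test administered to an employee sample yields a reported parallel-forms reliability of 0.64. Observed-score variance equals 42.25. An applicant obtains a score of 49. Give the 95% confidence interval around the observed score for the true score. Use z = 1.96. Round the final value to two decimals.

[41.36, 56.64]

SD = √42.25 = 6.500
SEM = 6.500 × √(1 − 0.640) = 6.500 × √0.360 ≃ 6.500 × 0.600 ≃ 3.900
Half-width = 1.96×3.900 ≃ 7.644
Interval: (41.356, 56.644)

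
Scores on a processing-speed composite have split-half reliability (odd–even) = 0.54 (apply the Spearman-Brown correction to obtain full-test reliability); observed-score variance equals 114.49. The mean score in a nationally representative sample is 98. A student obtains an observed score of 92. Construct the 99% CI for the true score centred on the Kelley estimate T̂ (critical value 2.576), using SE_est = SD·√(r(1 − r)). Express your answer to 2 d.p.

[81.18, 106.41]

σ = 114.49^(1/2) = 10.7000
Spearman-Brown: r = 2(0.54) / (1 + 0.54) = 1.0800 / 1.5400 ≈ 0.7013
T̂ = 0.7013(92) + 0.2987(98) ≈ 93.7922
SE_est = SD * √(r(1 − r)) = 10.7000 * √0.2095 ≈ 10.7000 * 0.4577 ≈ 4.8973
99% CI: 93.7922 ± 12.6154 ≈ (81.1768, 106.4076)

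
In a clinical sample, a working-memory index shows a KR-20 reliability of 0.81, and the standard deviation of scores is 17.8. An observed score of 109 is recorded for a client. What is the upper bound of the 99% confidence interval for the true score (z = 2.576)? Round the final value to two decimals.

SEM = 17.8000·√(1 − 0.8100) ≃ 7.7588
Margin = 2.576 · 7.7588 ≃ 19.9868
Upper limit = 109 + 19.9868 ≃ 128.9868

128.99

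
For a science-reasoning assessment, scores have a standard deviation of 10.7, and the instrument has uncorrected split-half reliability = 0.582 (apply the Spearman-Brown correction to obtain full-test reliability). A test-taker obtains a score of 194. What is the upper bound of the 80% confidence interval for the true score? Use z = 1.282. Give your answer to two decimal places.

Spearman-Brown: r = 2(0.582) / (1 + 0.582) = 1.1640 / 1.5820 ≈ 0.7358
SEM = 10.7000×√(1 − 0.7358) ≈ 5.5001
1.282 × SEM ≈ 7.0511
Upper limit = 194 + 7.0511 ≈ 201.0511

201.05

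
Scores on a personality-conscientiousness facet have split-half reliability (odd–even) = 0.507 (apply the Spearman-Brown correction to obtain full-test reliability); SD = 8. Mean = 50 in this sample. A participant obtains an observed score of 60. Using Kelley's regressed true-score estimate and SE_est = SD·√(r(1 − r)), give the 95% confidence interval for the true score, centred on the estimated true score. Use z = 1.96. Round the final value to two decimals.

[49.37, 64.09]

r_full = 2·0.507 / (1 + 0.507) ≈ 0.6729
T̂ = 0.6729(60) + 0.3271(50) ≈ 56.7286
SE_est = 8.0000*√(0.6729*0.3271) ≈ 3.7534
CI = 56.7286 ± 1.96 * 3.7534 → [49.3720, 64.0852]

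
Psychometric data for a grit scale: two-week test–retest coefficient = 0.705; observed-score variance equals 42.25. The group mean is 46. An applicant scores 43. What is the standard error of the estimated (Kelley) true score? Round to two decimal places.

2.96

SD = √42.25 = 6.50000
SE_est = SD × √(r(1 − r)) = 6.50000 × √0.20798 ≈ 6.50000 × 0.45604 ≈ 2.96428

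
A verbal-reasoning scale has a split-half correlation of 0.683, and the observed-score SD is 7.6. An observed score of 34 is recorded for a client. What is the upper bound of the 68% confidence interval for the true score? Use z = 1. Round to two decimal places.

37.30

Spearman-Brown: r = 2(0.683) / (1 + 0.683) = 1.366 / 1.683 ≈ 0.812
The standard error of measurement is 7.600*√(1 − 0.812) ≈ 7.600*0.434 ≈ 3.298.
Half-width = 1*3.298 ≈ 3.298
Upper limit = 34 + 3.298 ≈ 37.298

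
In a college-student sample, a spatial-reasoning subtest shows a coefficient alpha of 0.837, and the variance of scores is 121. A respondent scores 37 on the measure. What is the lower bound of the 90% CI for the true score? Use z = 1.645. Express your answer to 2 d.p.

29.69

σ = 121^(1/2) = 11.000
SEM = 11.000 × √(1 − 0.837) = 11.000 × √0.163 ≈ 11.000 × 0.404 ≈ 4.441
1.645 × SEM ≈ 7.306
Lower limit = 37 − 7.306 ≈ 29.694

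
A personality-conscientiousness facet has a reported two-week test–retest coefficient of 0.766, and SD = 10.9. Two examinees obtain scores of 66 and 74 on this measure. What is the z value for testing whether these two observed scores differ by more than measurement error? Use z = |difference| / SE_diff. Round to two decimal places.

SEM = 10.9000 * √(1 − 0.7660) = 10.9000 * √0.2340 ≈ 10.9000 * 0.4837 ≈ 5.2727
SE_diff = √2 * SEM ≈ 7.4567
z = |66 − 74| / 7.4567 = 8 / 7.4567 ≈ 1.0729

1.07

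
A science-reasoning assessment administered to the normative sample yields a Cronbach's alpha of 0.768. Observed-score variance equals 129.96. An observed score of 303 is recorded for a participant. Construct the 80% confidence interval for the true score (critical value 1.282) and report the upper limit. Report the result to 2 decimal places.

310.04

SD = √129.96 ≃ 11.400
The standard error of measurement is 11.400*√(1 − 0.768) ≃ 11.400*0.482 ≃ 5.491.
1.282 * SEM ≃ 7.039
Upper limit = 303 + 7.039 ≃ 310.039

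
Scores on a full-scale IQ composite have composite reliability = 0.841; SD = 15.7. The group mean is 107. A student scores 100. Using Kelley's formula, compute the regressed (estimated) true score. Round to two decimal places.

T̂ = r·X + (1 − r)·M = 0.8410×100 + 0.1590×107 = 84.1000 + 17.0130 ≈ 101.1130

101.11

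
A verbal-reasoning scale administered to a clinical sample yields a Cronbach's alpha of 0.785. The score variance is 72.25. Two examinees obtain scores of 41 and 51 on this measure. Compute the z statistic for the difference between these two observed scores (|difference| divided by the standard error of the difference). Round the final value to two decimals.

SD = √72.25 = 8.500
SEM = 8.500*√(1 − 0.785) ≃ 3.941
SE_diff = SEM * √2 ≃ 3.941 * 1.414 ≃ 5.574
z = 10 / 5.574 ≃ 1.794

1.79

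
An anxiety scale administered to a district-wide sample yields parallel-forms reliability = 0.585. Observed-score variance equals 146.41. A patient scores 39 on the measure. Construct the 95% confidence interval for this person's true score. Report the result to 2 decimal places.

SD = √146.41 = 12.1000
SEM = 12.1000 · √(1 − 0.5850) = 12.1000 · √0.4150 ≈ 12.1000 · 0.6442 ≈ 7.7949
Margin = 1.96 · 7.7949 ≈ 15.2780
95% CI: 39 ± 15.2780 = [23.7220, 54.2780]

[23.72, 54.28]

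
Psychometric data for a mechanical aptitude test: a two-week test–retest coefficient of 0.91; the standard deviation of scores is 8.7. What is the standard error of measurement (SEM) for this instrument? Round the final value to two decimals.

2.61

SEM = 8.7000 · √(1 − 0.9100) = 8.7000 · √0.0900 ≈ 8.7000 · 0.3000 ≈ 2.6100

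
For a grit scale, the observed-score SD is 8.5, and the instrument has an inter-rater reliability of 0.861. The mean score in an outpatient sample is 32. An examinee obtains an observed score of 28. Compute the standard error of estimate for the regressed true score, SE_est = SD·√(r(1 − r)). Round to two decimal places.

2.94

SE_est = SD * √(r(1 − r)) = 8.500 * √0.120 ≈ 8.500 * 0.346 ≈ 2.941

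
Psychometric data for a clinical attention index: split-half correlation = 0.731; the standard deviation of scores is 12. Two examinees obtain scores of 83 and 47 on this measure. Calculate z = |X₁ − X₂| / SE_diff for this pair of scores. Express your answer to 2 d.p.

r_full = 2·0.731 / (1 + 0.731) ≃ 0.8446
SEM = 12.0000 * √(1 − 0.8446) = 12.0000 * √0.1554 ≃ 12.0000 * 0.3942 ≃ 4.7305
SE_diff = √2 * SEM ≃ 6.6900
z = 36 / 6.6900 ≃ 5.3812

5.38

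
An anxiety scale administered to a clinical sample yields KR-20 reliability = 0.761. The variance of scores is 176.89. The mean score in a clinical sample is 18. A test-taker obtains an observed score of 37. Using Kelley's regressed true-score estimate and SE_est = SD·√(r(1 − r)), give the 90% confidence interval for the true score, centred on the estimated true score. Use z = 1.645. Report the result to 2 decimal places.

SD = √176.89 ≃ 13.30000
T̂ = r·X + (1 − r)·M = 0.76100*37 + 0.23900*18 = 28.15700 + 4.30200 ≃ 32.45900
SE_est = 13.30000*√(0.76100*0.23900) ≃ 5.67209
CI = 32.45900 ± 1.645 * 5.67209 → [23.12842, 41.78958]

[23.13, 41.79]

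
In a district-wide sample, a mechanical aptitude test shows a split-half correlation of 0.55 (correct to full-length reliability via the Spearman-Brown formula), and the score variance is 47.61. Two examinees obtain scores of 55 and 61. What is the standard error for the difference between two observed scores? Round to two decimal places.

σ = 47.61^(1/2) = 6.9000
Full-length reliability (Spearman-Brown) = 2(0.55)/(1+0.55) ≃ 0.7097
SEM = 6.9000*√(1 − 0.7097) ≃ 3.7178
SE_diff = SEM * √2 ≃ 3.7178 * 1.4142 ≃ 5.2578

5.26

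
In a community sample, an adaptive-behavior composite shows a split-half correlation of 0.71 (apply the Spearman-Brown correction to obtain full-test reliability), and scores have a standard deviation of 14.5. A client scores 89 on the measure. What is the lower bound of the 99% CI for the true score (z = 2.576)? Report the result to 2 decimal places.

73.62

Spearman-Brown: r = 2(0.71) / (1 + 0.71) = 1.420 / 1.710 ≈ 0.830
SEM = 14.500*√(1 − 0.830) ≈ 5.971
Margin = 2.576 * 5.971 ≈ 15.382
Lower limit = 89 − 15.382 ≈ 73.618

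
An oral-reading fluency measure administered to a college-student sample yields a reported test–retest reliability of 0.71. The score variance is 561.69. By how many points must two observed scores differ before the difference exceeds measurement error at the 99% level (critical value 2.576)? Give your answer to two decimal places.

46.50

SD = √561.69 = 23.70000
SEM = 23.70000 * √(1 − 0.71000) = 23.70000 * √0.29000 ≈ 23.70000 * 0.53852 ≈ 12.76284
SE_diff = √2 * SEM ≈ 18.04938
Smallest detectable difference = 2.576*18.04938 ≈ 46.49521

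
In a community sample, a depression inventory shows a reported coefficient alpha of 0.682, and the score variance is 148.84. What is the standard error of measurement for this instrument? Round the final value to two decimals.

6.88

SD = √148.84 = 12.200
SEM = 12.200*√(1 − 0.682) ≈ 6.880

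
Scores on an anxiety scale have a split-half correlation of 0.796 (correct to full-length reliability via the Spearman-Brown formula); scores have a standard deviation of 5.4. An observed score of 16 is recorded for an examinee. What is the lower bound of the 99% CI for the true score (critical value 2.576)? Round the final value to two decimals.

Spearman-Brown: r = 2(0.796) / (1 + 0.796) = 1.5920 / 1.7960 ≃ 0.8864
The standard error of measurement is 5.4000×√(1 − 0.8864) ≃ 5.4000×0.3370 ≃ 1.8199.
Margin = 2.576 × 1.8199 ≃ 4.6882
Lower bound: 16 − 4.6882 = 11.3118

11.31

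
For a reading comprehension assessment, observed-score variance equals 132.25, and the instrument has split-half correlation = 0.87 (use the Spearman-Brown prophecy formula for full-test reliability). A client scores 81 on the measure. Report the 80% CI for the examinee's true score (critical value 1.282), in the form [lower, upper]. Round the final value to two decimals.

[77.11, 84.89]

SD = √132.25 ≃ 11.5000
r_full = 2·0.87 / (1 + 0.87) ≃ 0.9305
The standard error of measurement is 11.5000×√(1 − 0.9305) ≃ 11.5000×0.2637 ≃ 3.0321.
Half-width = 1.282×3.0321 ≃ 3.8872
80% CI: 81 ± 3.8872 = [77.1128, 84.8872]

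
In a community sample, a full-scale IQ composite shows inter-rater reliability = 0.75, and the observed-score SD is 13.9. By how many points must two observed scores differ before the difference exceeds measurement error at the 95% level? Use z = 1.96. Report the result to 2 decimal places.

The standard error of measurement is 13.90000×√(1 − 0.75000) ≈ 13.90000×0.50000 ≈ 6.95000.
Standard error of the difference = 6.95000·√2 ≈ 9.82878
Smallest detectable difference = 1.96×9.82878 ≈ 19.26442

19.26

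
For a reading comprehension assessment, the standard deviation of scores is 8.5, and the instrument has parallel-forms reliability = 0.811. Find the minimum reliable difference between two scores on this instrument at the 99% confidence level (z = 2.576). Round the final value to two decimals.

SEM = 8.50000 × √(1 − 0.81100) = 8.50000 × √0.18900 ≈ 8.50000 × 0.43474 ≈ 3.69530
SE_diff = √2 × SEM ≈ 5.22594
Minimum reliable difference = 2.576 × SE_diff ≈ 2.576 × 5.22594 ≈ 13.46203

13.46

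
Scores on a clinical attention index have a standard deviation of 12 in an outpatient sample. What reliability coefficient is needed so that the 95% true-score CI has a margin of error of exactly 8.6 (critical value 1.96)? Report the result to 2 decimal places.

SEM needed = half-width / z = 8.6/1.96 ≈ 4.388
r = 1 − (4.388/12)² ≈ 1 − 0.134 ≈ 0.866

0.87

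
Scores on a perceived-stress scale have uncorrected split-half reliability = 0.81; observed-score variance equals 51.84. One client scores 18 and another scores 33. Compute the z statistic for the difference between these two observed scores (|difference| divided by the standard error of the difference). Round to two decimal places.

SD = √51.84 = 7.2000
Spearman-Brown: r = 2(0.81) / (1 + 0.81) = 1.6200 / 1.8100 ≈ 0.8950
SEM = 7.2000 × √(1 − 0.8950) = 7.2000 × √0.1050 ≈ 7.2000 × 0.3240 ≈ 2.3328
SE_diff = √2 × SEM ≈ 3.2990
z = 15 / 3.2990 ≈ 4.5468

4.55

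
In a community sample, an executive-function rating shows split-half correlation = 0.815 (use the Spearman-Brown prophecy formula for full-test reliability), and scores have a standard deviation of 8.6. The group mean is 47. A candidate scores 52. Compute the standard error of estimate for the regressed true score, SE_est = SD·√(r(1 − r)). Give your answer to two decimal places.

Spearman-Brown: r = 2(0.815) / (1 + 0.815) = 1.63000 / 1.81500 ≈ 0.89807
SE_est = 8.60000·√(0.89807·0.10193) ≈ 2.60197

2.60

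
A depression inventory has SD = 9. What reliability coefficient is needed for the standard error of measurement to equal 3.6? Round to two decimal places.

0.84

r = 1 − (SEM / SD)² = 1 − (3.600 / 9)² ≈ 1 − 0.160 ≈ 0.840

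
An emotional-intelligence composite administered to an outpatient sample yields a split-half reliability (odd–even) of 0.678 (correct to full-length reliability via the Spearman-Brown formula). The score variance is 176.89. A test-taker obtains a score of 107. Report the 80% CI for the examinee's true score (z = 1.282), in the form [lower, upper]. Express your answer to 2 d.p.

[99.53, 114.47]

SD = √176.89 ≈ 13.30000
Spearman-Brown: r = 2(0.678) / (1 + 0.678) = 1.35600 / 1.67800 ≈ 0.80810
SEM = 13.30000 · √(1 − 0.80810) = 13.30000 · √0.19190 ≈ 13.30000 · 0.43806 ≈ 5.82618
Margin = 1.282 · 5.82618 ≈ 7.46916
80% CI: 107 ± 7.46916 = [99.53084, 114.46916]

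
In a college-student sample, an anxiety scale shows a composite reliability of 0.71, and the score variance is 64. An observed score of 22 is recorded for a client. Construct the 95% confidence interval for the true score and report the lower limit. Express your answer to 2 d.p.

13.56

SD = √64 = 8.0000
The standard error of measurement is 8.0000·√(1 − 0.7100) ≃ 8.0000·0.5385 ≃ 4.3081.
Margin = 1.96 · 4.3081 ≃ 8.4439
Lower limit = 22 − 8.4439 ≃ 13.5561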